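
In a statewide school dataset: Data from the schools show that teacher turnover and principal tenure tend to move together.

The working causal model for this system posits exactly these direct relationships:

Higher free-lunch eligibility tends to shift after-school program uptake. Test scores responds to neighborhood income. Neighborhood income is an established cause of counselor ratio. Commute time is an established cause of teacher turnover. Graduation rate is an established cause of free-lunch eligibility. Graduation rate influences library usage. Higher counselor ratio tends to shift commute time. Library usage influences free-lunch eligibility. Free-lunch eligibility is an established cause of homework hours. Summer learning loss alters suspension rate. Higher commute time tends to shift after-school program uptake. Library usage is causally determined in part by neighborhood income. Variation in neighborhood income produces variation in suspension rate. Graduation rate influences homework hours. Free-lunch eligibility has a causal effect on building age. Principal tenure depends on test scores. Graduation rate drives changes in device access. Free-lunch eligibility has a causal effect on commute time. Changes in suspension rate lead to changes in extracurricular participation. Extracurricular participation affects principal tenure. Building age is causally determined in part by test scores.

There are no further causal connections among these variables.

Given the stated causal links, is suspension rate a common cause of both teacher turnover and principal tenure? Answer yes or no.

no

Suspension rate has no stated causal path to teacher turnover. A confounder must cause both variables, so suspension rate does not qualify.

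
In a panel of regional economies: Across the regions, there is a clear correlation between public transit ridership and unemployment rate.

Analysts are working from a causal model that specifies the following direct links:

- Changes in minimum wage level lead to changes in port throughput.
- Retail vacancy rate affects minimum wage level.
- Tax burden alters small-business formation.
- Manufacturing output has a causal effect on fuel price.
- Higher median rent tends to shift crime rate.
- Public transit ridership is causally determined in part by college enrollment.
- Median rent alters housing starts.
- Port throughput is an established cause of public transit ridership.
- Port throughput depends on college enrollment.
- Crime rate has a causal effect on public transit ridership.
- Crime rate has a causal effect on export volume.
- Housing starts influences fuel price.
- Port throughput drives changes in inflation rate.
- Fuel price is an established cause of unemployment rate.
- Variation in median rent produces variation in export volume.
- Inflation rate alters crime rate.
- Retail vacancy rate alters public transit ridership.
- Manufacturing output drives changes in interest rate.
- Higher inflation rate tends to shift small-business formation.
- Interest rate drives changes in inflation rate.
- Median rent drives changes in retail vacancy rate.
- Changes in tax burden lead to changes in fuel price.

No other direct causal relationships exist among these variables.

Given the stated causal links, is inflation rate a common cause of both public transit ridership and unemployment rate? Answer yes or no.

no

Inflation rate has no stated causal path to unemployment rate. A confounder must cause both variables, so inflation rate does not qualify.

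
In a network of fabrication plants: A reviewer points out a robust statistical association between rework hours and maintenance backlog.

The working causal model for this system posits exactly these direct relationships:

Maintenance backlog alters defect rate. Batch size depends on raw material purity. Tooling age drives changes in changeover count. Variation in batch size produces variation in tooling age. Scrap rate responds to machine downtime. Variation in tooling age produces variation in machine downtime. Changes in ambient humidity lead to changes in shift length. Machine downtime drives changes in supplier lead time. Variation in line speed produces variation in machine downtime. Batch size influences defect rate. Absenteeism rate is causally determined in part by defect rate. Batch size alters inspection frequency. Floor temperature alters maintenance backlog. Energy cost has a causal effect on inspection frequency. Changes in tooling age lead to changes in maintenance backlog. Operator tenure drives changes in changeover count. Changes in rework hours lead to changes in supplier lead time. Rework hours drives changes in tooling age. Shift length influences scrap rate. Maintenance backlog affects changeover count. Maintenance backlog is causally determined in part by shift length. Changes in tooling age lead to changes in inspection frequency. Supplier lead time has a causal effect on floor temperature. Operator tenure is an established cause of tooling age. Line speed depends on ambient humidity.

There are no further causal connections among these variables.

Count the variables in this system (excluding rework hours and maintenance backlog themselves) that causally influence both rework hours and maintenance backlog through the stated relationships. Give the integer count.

0

No listed variable has a causal path to both rework hours and maintenance backlog, so there are no common causes.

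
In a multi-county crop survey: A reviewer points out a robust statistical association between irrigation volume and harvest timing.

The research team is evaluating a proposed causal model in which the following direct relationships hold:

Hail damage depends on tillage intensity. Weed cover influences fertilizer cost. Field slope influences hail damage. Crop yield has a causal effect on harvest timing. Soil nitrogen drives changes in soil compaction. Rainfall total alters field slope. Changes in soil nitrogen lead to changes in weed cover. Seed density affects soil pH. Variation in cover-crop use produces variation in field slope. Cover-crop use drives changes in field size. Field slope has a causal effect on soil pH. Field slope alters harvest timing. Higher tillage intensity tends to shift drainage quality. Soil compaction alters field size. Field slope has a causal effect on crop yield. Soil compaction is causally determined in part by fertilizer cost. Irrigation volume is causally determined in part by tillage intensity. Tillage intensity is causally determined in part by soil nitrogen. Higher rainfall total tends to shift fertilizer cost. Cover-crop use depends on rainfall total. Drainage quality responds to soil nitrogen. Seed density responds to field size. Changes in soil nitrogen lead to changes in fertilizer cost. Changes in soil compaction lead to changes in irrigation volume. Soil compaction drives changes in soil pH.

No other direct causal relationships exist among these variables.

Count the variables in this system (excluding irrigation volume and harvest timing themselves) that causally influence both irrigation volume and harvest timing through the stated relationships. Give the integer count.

1

The common causes are: rainfall total (to irrigation volume via rainfall total → fertilizer cost → soil compaction → irrigation volume; to harvest timing via rainfall total → field slope → harvest timing).
Every other variable lacks a causal path to at least one of irrigation volume and harvest timing.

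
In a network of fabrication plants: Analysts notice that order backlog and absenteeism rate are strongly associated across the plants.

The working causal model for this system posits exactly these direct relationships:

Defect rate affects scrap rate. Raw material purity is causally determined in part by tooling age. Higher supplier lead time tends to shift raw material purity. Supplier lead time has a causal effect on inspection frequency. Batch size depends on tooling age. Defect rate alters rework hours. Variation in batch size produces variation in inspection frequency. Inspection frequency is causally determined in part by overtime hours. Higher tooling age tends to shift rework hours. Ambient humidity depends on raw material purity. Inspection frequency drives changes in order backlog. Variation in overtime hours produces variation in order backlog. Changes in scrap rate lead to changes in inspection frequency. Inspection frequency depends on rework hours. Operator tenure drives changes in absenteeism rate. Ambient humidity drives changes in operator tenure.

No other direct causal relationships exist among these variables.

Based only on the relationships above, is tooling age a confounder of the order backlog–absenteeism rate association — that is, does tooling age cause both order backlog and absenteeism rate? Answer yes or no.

yes

Tooling age has a causal path to order backlog (tooling age → batch size → inspection frequency → order backlog) and to absenteeism rate (tooling age → raw material purity → ambient humidity → operator tenure → absenteeism rate), so it is a common cause of both — a confounder.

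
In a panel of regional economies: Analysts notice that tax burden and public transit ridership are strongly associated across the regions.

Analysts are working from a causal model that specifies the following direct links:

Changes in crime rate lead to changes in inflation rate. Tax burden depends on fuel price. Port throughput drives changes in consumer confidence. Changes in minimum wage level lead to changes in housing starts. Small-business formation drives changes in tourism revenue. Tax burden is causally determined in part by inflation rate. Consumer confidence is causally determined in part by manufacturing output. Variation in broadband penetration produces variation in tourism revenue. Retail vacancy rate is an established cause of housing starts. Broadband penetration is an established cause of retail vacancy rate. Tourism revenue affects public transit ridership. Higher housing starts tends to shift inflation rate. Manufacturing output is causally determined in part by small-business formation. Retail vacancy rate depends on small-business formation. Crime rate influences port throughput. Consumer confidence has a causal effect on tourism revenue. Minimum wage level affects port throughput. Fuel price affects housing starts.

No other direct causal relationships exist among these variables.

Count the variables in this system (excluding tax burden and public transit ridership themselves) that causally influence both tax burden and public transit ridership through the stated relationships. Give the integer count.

The common causes are: broadband penetration (to tax burden via broadband penetration → retail vacancy rate → housing starts → inflation rate → tax burden; to public transit ridership via broadband penetration → tourism revenue → public transit ridership); crime rate (to tax burden via crime rate → inflation rate → tax burden; to public transit ridership via crime rate → port throughput → consumer confidence → tourism revenue → public transit ridership); minimum wage level (to tax burden via minimum wage level → housing starts → inflation rate → tax burden; to public transit ridership via minimum wage level → port throughput → consumer confidence → tourism revenue → public transit ridership); small-business formation (to tax burden via small-business formation → retail vacancy rate → housing starts → inflation rate → tax burden; to public transit ridership via small-business formation → tourism revenue → public transit ridership).
Every other variable lacks a causal path to at least one of tax burden and public transit ridership.

4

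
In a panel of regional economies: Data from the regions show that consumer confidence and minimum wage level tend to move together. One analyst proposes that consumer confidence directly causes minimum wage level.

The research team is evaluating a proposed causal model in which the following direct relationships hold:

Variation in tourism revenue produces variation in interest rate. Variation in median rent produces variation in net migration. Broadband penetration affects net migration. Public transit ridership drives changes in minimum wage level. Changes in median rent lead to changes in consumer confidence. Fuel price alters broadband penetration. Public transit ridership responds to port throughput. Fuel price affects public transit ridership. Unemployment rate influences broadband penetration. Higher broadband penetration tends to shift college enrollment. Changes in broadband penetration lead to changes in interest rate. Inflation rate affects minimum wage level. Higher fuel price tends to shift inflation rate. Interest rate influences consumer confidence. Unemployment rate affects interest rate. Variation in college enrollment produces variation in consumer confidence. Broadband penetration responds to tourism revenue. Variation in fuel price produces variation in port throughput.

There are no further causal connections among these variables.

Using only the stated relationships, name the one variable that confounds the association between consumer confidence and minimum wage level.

Fuel price has a causal path to consumer confidence (fuel price → broadband penetration → college enrollment → consumer confidence) and a separate causal path to minimum wage level (fuel price → inflation rate → minimum wage level), so it is a common cause of both.
No stated relationship gives consumer confidence a causal route to minimum wage level, so the correlation is explained by the shared upstream cause rather than a direct effect.

fuel price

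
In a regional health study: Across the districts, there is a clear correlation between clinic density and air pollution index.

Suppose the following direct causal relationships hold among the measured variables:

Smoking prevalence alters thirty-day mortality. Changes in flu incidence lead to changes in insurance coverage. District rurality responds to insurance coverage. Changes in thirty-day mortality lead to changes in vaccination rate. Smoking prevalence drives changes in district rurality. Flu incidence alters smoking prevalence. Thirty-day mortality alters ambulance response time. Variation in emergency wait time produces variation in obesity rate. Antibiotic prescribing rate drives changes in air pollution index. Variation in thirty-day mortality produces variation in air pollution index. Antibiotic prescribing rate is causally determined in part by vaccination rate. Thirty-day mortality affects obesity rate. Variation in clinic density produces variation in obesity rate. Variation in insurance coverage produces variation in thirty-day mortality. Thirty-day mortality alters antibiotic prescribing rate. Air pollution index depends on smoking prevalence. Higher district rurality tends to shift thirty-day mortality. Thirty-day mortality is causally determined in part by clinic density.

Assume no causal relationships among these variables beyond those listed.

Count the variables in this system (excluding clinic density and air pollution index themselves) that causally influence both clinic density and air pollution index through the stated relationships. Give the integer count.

0

No listed variable has a causal path to both clinic density and air pollution index, so there are no common causes.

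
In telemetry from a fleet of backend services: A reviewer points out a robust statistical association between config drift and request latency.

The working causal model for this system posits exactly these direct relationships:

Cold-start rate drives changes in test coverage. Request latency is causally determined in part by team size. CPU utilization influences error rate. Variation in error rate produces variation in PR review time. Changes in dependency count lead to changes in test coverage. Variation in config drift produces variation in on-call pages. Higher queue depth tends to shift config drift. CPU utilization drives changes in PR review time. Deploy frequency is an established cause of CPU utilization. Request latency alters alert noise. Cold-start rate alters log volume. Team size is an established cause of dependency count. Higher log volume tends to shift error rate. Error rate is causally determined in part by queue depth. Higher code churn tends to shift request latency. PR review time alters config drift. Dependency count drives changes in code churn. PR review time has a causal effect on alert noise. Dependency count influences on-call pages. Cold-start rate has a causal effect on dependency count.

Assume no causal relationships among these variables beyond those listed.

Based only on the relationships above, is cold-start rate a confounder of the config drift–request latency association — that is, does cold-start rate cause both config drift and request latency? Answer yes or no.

Cold-start rate has a causal path to config drift (cold-start rate → log volume → error rate → PR review time → config drift) and to request latency (cold-start rate → dependency count → code churn → request latency), so it is a common cause of both — a confounder.

yes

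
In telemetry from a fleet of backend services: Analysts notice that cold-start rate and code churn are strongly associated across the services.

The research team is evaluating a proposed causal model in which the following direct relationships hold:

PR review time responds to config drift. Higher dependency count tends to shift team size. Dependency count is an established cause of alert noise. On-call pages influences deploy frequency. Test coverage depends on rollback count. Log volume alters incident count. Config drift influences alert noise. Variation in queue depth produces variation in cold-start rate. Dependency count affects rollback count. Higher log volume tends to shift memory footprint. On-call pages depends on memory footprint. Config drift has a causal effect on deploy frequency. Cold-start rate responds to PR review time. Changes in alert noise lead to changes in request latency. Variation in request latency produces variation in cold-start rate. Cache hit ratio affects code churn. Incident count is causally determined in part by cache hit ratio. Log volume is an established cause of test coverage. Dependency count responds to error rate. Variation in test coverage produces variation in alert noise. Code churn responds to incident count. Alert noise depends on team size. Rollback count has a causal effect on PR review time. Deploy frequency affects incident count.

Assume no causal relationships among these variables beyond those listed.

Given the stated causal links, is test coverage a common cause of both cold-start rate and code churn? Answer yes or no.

Test coverage has no stated causal path to code churn. A confounder must cause both variables, so test coverage does not qualify.

no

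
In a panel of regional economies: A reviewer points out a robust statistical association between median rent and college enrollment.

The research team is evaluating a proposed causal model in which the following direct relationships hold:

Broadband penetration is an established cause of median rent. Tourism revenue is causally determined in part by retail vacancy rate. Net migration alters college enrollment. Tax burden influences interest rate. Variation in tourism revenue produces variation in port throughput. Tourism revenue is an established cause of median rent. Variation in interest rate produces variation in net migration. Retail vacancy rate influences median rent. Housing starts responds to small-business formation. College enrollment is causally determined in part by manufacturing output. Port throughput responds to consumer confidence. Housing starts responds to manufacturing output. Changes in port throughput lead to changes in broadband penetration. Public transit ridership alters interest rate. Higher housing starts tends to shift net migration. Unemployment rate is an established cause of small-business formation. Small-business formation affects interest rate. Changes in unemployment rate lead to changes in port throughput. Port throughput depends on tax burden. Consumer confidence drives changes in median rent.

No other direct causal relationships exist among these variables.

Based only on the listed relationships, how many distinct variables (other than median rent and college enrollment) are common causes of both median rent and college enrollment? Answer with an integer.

The common causes are: tax burden (to median rent via tax burden → port throughput → broadband penetration → median rent; to college enrollment via tax burden → interest rate → net migration → college enrollment); unemployment rate (to median rent via unemployment rate → port throughput → broadband penetration → median rent; to college enrollment via unemployment rate → small-business formation → housing starts → net migration → college enrollment).
Every other variable lacks a causal path to at least one of median rent and college enrollment.

2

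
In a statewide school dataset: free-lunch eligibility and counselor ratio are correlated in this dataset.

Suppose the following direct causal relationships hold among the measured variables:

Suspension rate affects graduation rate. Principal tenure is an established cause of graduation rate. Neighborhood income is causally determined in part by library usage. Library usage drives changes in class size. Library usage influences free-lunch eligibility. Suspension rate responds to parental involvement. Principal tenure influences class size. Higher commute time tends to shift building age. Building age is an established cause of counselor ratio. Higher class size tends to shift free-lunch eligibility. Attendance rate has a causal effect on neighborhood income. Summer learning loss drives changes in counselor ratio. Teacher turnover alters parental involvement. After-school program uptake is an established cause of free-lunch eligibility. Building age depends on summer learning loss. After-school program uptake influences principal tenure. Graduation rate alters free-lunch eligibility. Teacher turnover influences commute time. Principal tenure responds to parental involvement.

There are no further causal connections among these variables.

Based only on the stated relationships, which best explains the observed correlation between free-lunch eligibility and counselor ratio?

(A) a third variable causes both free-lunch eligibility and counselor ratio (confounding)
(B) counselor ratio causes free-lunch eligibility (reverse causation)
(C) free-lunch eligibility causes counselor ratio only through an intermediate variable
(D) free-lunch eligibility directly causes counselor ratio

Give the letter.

Teacher turnover causes free-lunch eligibility (teacher turnover → parental involvement → principal tenure → graduation rate → free-lunch eligibility) and counselor ratio (teacher turnover → commute time → building age → counselor ratio) — a common cause creating the correlation.
There is no stated path from free-lunch eligibility to counselor ratio or from counselor ratio to free-lunch eligibility, so neither direct nor reverse causation applies.

A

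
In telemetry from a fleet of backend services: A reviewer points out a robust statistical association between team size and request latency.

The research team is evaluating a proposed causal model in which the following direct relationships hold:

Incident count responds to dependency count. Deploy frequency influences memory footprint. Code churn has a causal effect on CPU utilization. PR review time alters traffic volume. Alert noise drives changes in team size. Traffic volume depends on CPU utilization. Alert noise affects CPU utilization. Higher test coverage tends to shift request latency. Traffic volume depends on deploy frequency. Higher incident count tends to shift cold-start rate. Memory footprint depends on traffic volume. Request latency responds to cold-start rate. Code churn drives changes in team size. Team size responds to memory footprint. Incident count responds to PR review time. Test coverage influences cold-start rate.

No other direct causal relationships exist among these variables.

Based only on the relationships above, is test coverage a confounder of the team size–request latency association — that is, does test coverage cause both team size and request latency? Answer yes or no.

no

Test coverage has no stated causal path to team size. A confounder must cause both variables, so test coverage does not qualify.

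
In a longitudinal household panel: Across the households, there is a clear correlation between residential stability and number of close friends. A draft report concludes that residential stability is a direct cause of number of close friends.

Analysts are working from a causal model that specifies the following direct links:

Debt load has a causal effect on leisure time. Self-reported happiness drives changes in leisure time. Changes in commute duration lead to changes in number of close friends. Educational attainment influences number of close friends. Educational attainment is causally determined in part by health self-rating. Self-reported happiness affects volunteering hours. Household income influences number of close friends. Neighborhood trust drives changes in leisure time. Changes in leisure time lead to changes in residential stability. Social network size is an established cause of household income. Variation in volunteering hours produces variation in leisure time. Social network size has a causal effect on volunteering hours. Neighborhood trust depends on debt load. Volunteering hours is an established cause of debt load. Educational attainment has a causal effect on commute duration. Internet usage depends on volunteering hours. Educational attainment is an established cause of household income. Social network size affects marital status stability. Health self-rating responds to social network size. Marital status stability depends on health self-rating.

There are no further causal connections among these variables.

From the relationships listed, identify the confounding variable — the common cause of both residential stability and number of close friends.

social network size

Social network size has a causal path to residential stability (social network size → volunteering hours → leisure time → residential stability) and a separate causal path to number of close friends (social network size → household income → number of close friends), so it is a common cause of both.
No stated relationship gives residential stability a causal route to number of close friends, so the correlation is explained by the shared upstream cause rather than a direct effect.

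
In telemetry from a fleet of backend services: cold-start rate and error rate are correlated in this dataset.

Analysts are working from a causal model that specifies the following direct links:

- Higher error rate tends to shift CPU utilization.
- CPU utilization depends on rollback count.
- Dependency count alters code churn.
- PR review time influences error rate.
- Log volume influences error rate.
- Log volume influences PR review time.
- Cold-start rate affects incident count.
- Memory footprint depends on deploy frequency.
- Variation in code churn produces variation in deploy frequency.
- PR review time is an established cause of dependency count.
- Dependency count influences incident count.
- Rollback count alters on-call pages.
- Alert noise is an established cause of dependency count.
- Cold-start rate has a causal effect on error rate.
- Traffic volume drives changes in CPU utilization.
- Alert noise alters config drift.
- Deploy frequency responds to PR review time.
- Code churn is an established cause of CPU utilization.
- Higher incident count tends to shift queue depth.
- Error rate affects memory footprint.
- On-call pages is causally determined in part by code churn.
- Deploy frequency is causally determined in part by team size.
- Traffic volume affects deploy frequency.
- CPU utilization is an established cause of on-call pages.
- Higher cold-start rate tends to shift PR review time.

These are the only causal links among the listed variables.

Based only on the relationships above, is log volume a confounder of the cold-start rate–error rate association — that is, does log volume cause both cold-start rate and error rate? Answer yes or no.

no

Log volume has no stated causal path to cold-start rate. A confounder must cause both variables, so log volume does not qualify.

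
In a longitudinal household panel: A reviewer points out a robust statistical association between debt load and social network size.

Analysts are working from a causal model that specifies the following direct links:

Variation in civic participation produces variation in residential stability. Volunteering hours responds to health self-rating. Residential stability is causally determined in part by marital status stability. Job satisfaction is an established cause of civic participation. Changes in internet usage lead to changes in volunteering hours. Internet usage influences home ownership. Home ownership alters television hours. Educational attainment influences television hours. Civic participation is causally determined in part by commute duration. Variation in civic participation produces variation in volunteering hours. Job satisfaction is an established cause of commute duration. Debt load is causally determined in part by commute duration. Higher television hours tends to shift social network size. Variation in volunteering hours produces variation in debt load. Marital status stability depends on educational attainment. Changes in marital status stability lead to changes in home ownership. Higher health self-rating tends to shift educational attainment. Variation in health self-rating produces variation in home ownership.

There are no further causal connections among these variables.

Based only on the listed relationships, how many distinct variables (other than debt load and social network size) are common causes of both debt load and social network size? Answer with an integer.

The common causes are: health self-rating (to debt load via health self-rating → volunteering hours → debt load; to social network size via health self-rating → home ownership → television hours → social network size); internet usage (to debt load via internet usage → volunteering hours → debt load; to social network size via internet usage → home ownership → television hours → social network size).
Every other variable lacks a causal path to at least one of debt load and social network size.

2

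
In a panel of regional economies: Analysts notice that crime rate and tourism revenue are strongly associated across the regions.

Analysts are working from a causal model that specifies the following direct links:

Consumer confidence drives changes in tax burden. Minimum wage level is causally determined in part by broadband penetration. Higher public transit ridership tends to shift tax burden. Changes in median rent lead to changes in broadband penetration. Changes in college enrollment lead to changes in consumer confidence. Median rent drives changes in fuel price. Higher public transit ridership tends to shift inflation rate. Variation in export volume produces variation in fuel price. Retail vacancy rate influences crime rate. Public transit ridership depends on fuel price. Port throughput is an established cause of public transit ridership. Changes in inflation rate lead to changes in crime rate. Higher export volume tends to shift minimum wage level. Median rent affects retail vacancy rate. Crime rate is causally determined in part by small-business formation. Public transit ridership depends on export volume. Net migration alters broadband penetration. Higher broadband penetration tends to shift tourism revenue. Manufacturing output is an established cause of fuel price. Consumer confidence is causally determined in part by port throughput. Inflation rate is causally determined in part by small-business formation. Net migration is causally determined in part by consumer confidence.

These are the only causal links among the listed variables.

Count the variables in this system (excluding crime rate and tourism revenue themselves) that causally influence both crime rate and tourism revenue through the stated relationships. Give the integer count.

2

The common causes are: median rent (to crime rate via median rent → retail vacancy rate → crime rate; to tourism revenue via median rent → broadband penetration → tourism revenue); port throughput (to crime rate via port throughput → public transit ridership → inflation rate → crime rate; to tourism revenue via port throughput → consumer confidence → net migration → broadband penetration → tourism revenue).
Every other variable lacks a causal path to at least one of crime rate and tourism revenue.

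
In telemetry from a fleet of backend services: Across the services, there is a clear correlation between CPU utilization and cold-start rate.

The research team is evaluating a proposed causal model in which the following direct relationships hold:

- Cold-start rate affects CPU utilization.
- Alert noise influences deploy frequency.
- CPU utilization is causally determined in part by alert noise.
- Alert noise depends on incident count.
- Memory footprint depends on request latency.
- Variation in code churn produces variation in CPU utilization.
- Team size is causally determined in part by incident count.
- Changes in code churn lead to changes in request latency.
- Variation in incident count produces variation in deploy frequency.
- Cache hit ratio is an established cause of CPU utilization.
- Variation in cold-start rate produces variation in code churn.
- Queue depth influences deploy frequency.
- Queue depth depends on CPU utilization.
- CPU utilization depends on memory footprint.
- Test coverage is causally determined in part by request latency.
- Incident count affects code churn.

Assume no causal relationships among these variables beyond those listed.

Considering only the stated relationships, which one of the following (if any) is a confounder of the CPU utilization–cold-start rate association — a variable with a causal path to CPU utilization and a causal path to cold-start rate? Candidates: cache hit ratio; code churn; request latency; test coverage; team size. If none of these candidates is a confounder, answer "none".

None of the listed candidates has causal paths to both CPU utilization and cold-start rate in the stated relationships, so none is a common cause.

none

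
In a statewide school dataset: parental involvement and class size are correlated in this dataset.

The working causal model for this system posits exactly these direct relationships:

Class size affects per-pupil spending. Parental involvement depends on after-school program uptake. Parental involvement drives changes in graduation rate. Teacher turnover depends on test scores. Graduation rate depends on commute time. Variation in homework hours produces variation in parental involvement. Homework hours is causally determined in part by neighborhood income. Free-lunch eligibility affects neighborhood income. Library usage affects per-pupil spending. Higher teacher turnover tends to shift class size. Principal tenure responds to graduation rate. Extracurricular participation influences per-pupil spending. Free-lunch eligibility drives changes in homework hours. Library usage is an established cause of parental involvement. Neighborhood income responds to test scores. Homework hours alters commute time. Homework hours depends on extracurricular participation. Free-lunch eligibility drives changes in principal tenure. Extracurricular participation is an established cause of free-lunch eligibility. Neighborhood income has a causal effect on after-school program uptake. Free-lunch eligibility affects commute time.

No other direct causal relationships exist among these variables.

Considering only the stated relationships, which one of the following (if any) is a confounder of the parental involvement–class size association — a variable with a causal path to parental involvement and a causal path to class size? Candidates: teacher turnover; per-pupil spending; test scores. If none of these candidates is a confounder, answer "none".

Test scores causes parental involvement (test scores → neighborhood income → after-school program uptake → parental involvement) and also causes class size (test scores → teacher turnover → class size); it is a common cause of both.
Each of the other candidates lacks a causal path to at least one of parental involvement and class size, so they do not confound the relationship.

test scores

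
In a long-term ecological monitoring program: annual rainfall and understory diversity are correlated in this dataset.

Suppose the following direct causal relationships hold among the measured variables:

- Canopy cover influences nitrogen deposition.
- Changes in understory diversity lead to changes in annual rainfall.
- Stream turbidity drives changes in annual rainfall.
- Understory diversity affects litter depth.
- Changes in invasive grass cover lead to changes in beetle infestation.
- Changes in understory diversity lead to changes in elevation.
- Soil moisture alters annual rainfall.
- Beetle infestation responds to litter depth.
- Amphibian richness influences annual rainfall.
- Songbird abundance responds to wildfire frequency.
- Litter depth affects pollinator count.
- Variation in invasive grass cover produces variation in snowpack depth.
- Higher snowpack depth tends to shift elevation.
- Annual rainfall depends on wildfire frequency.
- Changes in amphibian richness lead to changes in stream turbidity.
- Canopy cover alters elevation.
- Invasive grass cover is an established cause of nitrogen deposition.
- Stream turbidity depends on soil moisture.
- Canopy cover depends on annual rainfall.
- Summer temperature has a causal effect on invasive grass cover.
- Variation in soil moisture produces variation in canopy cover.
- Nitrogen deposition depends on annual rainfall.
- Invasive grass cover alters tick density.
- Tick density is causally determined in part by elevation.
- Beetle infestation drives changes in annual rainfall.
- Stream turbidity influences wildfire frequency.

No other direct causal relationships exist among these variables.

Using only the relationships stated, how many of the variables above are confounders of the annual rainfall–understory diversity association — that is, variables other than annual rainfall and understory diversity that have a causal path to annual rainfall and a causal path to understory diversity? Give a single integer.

No listed variable has a causal path to both annual rainfall and understory diversity, so there are no common causes.

0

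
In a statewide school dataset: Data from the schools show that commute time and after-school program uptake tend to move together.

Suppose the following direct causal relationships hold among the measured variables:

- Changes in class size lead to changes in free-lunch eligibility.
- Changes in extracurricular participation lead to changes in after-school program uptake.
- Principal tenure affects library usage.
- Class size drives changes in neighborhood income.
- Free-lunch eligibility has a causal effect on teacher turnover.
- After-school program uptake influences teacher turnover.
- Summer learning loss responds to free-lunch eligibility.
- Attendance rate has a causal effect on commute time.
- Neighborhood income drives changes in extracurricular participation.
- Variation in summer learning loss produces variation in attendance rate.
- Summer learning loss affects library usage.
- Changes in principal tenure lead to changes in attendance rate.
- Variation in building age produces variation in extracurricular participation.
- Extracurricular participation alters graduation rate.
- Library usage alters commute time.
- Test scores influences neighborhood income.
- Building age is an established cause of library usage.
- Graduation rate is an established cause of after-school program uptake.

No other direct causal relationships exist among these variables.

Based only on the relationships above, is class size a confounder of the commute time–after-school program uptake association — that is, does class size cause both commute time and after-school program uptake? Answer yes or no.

yes

Class size has a causal path to commute time (class size → free-lunch eligibility → summer learning loss → attendance rate → commute time) and to after-school program uptake (class size → neighborhood income → extracurricular participation → after-school program uptake), so it is a common cause of both — a confounder.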